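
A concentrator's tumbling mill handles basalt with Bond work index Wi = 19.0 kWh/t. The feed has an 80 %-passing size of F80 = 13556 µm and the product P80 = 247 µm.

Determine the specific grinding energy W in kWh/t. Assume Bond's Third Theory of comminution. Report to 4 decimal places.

W = 10·Wi·[P80^(−½) − F80^(−½)]
1/√247 = 0.063628;  1/√13556 = 0.008589
W = 10·19.0·(0.063628 − 0.008589) = 10.4575 kWh/t

W = 10.4575 kWh/t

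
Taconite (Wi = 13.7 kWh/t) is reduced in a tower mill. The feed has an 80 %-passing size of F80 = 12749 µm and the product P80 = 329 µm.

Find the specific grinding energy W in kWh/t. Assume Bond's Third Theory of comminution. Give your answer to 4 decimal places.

W = 10·Wi·(P80^(-½) − F80^(-½))
1/√329 = 0.055132;  1/√12749 = 0.008856
W = 10·13.7·(0.055132 − 0.008856) = 6.3397 kWh/t

W = 6.3397 kWh/t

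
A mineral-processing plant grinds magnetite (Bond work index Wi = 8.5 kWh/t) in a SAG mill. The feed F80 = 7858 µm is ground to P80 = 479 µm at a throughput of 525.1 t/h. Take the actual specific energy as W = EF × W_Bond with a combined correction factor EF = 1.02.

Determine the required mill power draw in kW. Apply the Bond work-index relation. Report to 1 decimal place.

P = 1566.6 kW

Bond:  W = 10 Wi (1/√P − 1/√F)
W = 10·8.5·(1/√479 − 1/√7858) = 10·8.5·(0.034410) = 2.9249 kWh/t
W_actual = 1.02 × 2.9249 = 2.9834 kWh/t
P_mill = W·ṁ = 2.9834·525.1 = 1566.6 kW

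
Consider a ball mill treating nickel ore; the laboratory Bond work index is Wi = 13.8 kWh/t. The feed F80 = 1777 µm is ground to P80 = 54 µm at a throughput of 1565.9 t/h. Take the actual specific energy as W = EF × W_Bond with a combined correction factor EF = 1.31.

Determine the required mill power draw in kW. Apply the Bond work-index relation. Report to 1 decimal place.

Bond: W = 10·Wi·(1/√P80 − 1/√F80)
W = 10·13.8·(1/√54 − 1/√1777) = 10·13.8·(0.112360) = 15.5057 kWh/t
With EF = 1.31: W = 15.5057·1.31 = 20.3125 kWh/t
P = W·T = 20.3125·1565.9 = 31807.4 kW

P = 31807.4 kW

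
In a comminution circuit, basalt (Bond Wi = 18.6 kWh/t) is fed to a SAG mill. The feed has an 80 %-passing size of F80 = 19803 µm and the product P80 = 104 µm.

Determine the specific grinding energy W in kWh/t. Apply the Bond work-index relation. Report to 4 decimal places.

Bond:  W = 10 Wi (1/√P − 1/√F)
1/√104 = 0.098058;  1/√19803 = 0.007106
W = 10·18.6·(0.098058 − 0.007106) = 16.9171 kWh/t

W = 16.9171 kWh/t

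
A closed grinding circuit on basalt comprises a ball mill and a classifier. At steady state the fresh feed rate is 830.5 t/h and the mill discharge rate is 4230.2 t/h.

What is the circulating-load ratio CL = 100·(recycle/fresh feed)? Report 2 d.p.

Mill node: discharge = fresh + recycle.
R = M − F = 4230.2 − 830.5 = 3399.7 t/h
CL = 100·R/F = 100·3399.7/830.5 = 409.36 %

CL = 409.36 %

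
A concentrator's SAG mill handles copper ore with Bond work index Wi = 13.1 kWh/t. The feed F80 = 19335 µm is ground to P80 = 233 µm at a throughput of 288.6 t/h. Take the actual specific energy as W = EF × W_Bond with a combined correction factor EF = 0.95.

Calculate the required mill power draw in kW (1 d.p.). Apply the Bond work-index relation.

P = 2094.7 kW

W = 10 Wi (P80^-0.5 − F80^-0.5)
W = 10·13.1·(1/√233 − 1/√19335) = 10·13.1·(0.058321) = 7.6400 kWh/t
Apply correction: 7.6400 × 0.95 = 7.2580 kWh/t
P_mill = W·ṁ = 7.2580·288.6 = 2094.7 kW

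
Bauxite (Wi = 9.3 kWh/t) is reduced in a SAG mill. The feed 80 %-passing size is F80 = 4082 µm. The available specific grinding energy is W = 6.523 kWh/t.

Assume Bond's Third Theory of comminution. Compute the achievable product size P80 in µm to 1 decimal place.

P80 = 135.9 µm

W_Bond = 10·Wi·(1/√P₈₀ − 1/√F₈₀)
P80^(−½) = W/(10 Wi) + F80^(−½)
  = 6.5230/(10·9.3) + 1/√4082 = 0.070140 + 0.015652 = 0.085792
P80 = (1/0.085792)² = 11.6562² = 135.87 µm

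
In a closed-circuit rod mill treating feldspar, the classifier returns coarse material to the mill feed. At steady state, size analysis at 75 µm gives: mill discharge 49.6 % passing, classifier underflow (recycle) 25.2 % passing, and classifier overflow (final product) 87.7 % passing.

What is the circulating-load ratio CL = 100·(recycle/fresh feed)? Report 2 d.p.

Classifier node, passing 75 µm:
r = (o − d)/(d − u)
r = (87.7 − 49.6)/(49.6 − 25.2) = 38.1/24.4 = 1.5615
CL = 100·r = 156.15 %

CL = 156.15 %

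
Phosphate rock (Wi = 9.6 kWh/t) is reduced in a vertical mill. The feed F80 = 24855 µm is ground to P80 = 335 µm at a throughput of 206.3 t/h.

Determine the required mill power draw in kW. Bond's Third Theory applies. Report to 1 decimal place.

Bond:  W = 10 Wi (1/√P − 1/√F)
W = 10·9.6·(1/√335 − 1/√24855) = 10·9.6·(0.048293) = 4.6361 kWh/t
P_mill = W·ṁ = 4.6361·206.3 = 956.4 kW

P = 956.4 kW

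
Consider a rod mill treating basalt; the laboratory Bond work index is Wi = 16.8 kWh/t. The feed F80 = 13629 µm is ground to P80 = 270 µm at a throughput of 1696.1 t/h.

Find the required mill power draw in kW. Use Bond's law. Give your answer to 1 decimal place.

W = 10·Wi·[P80^(−½) − F80^(−½)]
W = 10·16.8·(1/√270 − 1/√13629) = 10·16.8·(0.052292) = 8.7851 kWh/t
Power = W × throughput = 8.7851 kWh/t × 1696.1 t/h = 14900.4 kW

P = 14900.4 kW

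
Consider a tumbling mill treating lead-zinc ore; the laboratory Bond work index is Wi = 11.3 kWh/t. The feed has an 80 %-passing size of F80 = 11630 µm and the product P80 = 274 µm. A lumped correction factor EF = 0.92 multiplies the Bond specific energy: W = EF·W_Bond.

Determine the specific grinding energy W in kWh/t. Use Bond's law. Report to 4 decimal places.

W = 10·Wi·(P80^(-½) − F80^(-½))
1/√274 = 0.060412;  1/√11630 = 0.009273
W = 10·11.3·(0.060412 − 0.009273) = 5.7788 kWh/t
With EF = 0.92: W = 5.7788·0.92 = 5.3165 kWh/t

W = 5.3165 kWh/t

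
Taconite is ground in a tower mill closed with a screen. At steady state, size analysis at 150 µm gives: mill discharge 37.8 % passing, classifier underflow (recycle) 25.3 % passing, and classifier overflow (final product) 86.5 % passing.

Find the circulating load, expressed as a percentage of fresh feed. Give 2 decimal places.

Let r = R/F. Size balance at 150 µm:
r = (o − d)/(d − u)
r = (86.5 − 37.8)/(37.8 − 25.3) = 48.7/12.5 = 3.8960
CL = 100·r = 389.60 %

CL = 389.60 %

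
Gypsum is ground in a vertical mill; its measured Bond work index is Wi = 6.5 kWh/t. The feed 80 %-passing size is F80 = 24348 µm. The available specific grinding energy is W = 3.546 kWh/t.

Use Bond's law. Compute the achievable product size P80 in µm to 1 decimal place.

W = 10·Wi·[P80^(−½) − F80^(−½)]
⇒ 1/√P80 = W/(10·Wi) + 1/√F80
  = 3.5460/(10·6.5) + 1/√24348 = 0.054554 + 0.006409 = 0.060963
P80 = (1/0.060963)² = 16.4035² = 269.08 µm

P80 = 269.1 µm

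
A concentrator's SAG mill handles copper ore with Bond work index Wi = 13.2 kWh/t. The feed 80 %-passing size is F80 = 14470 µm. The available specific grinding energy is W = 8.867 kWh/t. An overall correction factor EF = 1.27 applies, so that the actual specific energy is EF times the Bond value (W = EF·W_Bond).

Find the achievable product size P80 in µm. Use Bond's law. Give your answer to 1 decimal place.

P80 = 266.9 µm

W = 10 Wi (P80^-0.5 − F80^-0.5)
W_Bond = W / EF = 8.867 / 1.27 = 6.9819 kWh/t
P80^-0.5 = F80^-0.5 + W_Bond/(10 Wi)
  = 6.9819/(10·13.2) + 1/√14470 = 0.052893 + 0.008313 = 0.061206
P80 = (1/0.061206)² = 16.3382² = 266.94 µm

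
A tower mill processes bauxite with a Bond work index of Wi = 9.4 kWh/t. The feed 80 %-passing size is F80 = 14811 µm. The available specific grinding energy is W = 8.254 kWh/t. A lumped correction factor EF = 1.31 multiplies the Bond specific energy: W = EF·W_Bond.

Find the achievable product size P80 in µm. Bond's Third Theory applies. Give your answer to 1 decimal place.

P80 = 176.6 µm

W = 10·Wi·[P80^(−½) − F80^(−½)]
W_Bond = W / EF = 8.254 / 1.31 = 6.3008 kWh/t
1/√P80 = 1/√F80 + W_Bond/(10·Wi)
  = 6.3008/(10·9.4) + 1/√14811 = 0.067029 + 0.008217 = 0.075246
P80 = (1/0.075246)² = 13.2897² = 176.62 µm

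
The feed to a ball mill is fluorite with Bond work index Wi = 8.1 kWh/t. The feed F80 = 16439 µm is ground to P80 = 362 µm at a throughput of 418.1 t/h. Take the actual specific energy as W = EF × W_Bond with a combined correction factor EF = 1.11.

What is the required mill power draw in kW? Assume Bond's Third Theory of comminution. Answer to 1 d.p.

W = 10·Wi·[P80^(−½) − F80^(−½)]
W = 10·8.1·(1/√362 − 1/√16439) = 10·8.1·(0.044759) = 3.6255 kWh/t
With EF = 1.11: W = 3.6255·1.11 = 4.0243 kWh/t
Mill draw = 4.0243 × 418.1 = 1682.6 kW

P = 1682.6 kW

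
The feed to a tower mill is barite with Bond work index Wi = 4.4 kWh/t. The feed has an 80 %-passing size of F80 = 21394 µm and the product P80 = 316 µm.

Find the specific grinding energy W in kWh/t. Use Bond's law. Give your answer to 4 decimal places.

W = 10 Wi (1/√P80 − 1/√F80)  [Bond]
1/√316 = 0.056254;  1/√21394 = 0.006837
W = 10·4.4·(0.056254 − 0.006837) = 2.1744 kWh/t

W = 2.1744 kWh/t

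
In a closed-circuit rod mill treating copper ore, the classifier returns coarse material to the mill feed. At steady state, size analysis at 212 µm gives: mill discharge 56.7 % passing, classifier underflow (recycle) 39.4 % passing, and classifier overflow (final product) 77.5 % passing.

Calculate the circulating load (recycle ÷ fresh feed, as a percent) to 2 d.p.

Mass balance on the −212 µm fraction:
d + r·d = r·u + o → r(d−u) = o−d
r = (77.5 − 56.7)/(56.7 − 39.4) = 20.8/17.3 = 1.2023
CL = 100·r = 120.23 %

CL = 120.23 %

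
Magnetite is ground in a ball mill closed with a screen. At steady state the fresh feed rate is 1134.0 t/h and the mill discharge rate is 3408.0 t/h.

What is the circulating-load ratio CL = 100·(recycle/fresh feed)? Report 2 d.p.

CL = 200.53 %

Steady state: M = F + R.
R = M − F = 3408.0 − 1134.0 = 2274.0 t/h
CL = 100·R/F = 100·2274.0/1134.0 = 200.53 %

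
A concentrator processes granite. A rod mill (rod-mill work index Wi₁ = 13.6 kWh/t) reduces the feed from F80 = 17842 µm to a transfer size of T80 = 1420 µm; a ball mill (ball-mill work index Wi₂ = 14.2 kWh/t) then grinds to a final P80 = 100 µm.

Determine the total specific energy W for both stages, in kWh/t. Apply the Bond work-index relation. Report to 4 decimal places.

W = 10 Wi (P80^-0.5 − F80^-0.5)
Stage 1 (17842→1420 µm, Wi₁=13.6): W₁ = 10·13.6·(0.026537 − 0.007486) = 2.5909 kWh/t
Stage 2 (1420→100 µm, Wi₂=14.2): W₂ = 10·14.2·(0.100000 − 0.026537) = 10.4317 kWh/t
W = W₁ + W₂ = 2.5909 + 10.4317 = 13.0226 kWh/t

W = 13.0226 kWh/t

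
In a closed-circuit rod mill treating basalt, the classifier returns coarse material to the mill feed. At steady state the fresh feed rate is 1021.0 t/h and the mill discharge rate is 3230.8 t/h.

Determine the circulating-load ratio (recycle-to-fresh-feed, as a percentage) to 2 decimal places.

CL = 216.43 %

Steady state: M = F + R.
R = M − F = 3230.8 − 1021.0 = 2209.8 t/h
CL = 100·R/F = 100·2209.8/1021.0 = 216.43 %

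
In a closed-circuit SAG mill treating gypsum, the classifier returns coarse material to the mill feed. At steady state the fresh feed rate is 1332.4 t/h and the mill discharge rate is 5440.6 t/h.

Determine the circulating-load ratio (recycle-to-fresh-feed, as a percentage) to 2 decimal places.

Mill node: discharge = fresh + recycle.
R = M − F = 5440.6 − 1332.4 = 4108.2 t/h
CL = 100·R/F = 100·4108.2/1332.4 = 308.33 %

CL = 308.33 %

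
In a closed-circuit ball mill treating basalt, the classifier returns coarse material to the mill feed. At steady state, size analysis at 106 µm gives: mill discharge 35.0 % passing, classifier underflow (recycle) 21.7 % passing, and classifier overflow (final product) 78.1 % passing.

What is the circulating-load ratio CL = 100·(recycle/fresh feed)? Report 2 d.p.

Two-product formula at 106 µm:
r = (o − d)/(d − u)
r = (78.1 − 35.0)/(35.0 − 21.7) = 43.1/13.3 = 3.2406
CL = 100·r = 324.06 %

CL = 324.06 %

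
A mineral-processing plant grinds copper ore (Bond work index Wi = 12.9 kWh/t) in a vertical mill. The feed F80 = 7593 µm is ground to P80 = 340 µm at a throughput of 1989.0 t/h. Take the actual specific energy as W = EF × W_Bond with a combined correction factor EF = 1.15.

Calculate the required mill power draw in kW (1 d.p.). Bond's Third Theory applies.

P = 12616.1 kW

Bond:  W = 10 Wi (1/√P − 1/√F)
W = 10·12.9·(1/√340 − 1/√7593) = 10·12.9·(0.042757) = 5.5156 kWh/t
Apply correction: 5.5156 × 1.15 = 6.3429 kWh/t
P = W·T = 6.3429·1989.0 = 12616.1 kW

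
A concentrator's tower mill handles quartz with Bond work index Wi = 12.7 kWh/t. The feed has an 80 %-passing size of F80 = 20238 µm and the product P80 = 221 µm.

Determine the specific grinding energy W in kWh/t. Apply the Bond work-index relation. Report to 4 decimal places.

W_Bond = 10·Wi·(1/√P₈₀ − 1/√F₈₀)
1/√221 = 0.067267;  1/√20238 = 0.007029
W = 10·12.7·(0.067267 − 0.007029) = 7.6502 kWh/t

W = 7.6502 kWh/t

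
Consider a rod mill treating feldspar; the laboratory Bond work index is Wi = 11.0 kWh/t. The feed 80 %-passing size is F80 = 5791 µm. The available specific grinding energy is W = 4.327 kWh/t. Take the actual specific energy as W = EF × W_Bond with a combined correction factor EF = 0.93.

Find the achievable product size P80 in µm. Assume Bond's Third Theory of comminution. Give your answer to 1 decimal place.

W_Bond = 10·Wi·(1/√P₈₀ − 1/√F₈₀)
W_Bond = W / EF = 4.327 / 0.93 = 4.6527 kWh/t
P80^-0.5 = F80^-0.5 + W_Bond/(10 Wi)
  = 4.6527/(10·11.0) + 1/√5791 = 0.042297 + 0.013141 = 0.055438
P80 = (1/0.055438)² = 18.0382² = 325.38 µm

P80 = 325.4 µm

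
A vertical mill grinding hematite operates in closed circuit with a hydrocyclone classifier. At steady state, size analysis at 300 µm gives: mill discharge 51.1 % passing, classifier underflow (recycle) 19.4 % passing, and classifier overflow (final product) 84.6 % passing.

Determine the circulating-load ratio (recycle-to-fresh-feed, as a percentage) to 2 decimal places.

CL = 105.68 %

Mass balance on the −300 µm fraction:
d + r·d = r·u + o → r(d−u) = o−d
r = (84.6 − 51.1)/(51.1 − 19.4) = 33.5/31.7 = 1.0568
CL = 100·r = 105.68 %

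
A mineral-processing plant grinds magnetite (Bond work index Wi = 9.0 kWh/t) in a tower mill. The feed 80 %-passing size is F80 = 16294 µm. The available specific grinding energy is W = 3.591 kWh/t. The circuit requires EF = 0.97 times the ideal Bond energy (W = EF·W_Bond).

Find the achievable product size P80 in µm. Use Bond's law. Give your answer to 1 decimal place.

W = 10 Wi / √P80 − 10 Wi / √F80
W_Bond = W / EF = 3.591 / 0.97 = 3.7021 kWh/t
P80^(−½) = W_Bond/(10 Wi) + F80^(−½)
  = 3.7021/(10·9.0) + 1/√16294 = 0.041134 + 0.007834 = 0.048968
P80 = (1/0.048968)² = 20.4215² = 417.04 µm

P80 = 417.0 µm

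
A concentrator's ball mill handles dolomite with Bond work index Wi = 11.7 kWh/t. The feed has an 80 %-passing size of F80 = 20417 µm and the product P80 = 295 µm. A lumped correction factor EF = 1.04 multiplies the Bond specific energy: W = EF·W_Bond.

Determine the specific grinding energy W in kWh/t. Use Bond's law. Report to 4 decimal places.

W = 6.2329 kWh/t

W = 10 Wi (1/√P80 − 1/√F80)  [Bond]
1/√295 = 0.058222;  1/√20417 = 0.006998
W = 10·11.7·(0.058222 − 0.006998) = 5.9932 kWh/t
Apply correction: 5.9932 × 1.04 = 6.2329 kWh/t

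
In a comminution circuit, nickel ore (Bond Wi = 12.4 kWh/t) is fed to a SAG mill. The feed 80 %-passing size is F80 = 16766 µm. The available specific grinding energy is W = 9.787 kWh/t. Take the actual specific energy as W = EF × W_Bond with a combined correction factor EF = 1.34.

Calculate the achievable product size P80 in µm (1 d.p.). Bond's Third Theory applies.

P80 = 225.3 µm

Bond: W = 10·Wi·(1/√P80 − 1/√F80)
W_Bond = W / EF = 9.787 / 1.34 = 7.3037 kWh/t
1/√P80 = 1/√F80 + W_Bond/(10·Wi)
  = 7.3037/(10·12.4) + 1/√16766 = 0.058901 + 0.007723 = 0.066624
P80 = (1/0.066624)² = 15.0096² = 225.29 µm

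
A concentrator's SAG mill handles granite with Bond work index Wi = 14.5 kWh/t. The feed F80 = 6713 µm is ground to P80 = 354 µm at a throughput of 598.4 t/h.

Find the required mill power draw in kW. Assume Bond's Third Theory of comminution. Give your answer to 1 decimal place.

W = 10 Wi (1/√P80 − 1/√F80)  [Bond]
W = 10·14.5·(1/√354 − 1/√6713) = 10·14.5·(0.040944) = 5.9369 kWh/t
Mill draw = 5.9369 × 598.4 = 3552.7 kW

P = 3552.7 kW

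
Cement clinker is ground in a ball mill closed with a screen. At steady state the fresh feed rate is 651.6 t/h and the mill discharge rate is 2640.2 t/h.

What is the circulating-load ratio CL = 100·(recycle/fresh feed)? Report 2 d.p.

Mill node: discharge = fresh + recycle.
R = M − F = 2640.2 − 651.6 = 1988.6 t/h
CL = 100·R/F = 100·1988.6/651.6 = 305.19 %

CL = 305.19 %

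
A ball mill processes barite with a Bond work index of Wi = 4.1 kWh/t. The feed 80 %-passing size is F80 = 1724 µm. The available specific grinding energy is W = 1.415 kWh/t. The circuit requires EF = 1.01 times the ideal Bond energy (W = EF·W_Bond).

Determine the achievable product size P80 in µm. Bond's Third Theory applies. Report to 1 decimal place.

Bond:  W = 10 Wi (1/√P − 1/√F)
W_Bond = W / EF = 1.415 / 1.01 = 1.4010 kWh/t
1/√P80 = 1/√F80 + W_Bond/(10·Wi)
  = 1.4010/(10·4.1) + 1/√1724 = 0.034170 + 0.024084 = 0.058255
P80 = (1/0.058255)² = 17.1660² = 294.67 µm

P80 = 294.7 µm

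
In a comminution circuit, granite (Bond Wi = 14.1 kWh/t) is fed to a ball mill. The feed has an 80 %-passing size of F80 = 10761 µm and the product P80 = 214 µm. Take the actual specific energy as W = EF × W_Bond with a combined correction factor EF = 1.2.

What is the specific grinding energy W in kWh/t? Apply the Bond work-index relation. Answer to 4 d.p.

W = 9.9352 kWh/t

Bond: W = 10·Wi·(1/√P80 − 1/√F80)
1/√214 = 0.068359;  1/√10761 = 0.009640
W = 10·14.1·(0.068359 − 0.009640) = 8.2793 kWh/t
With EF = 1.2: W = 8.2793·1.2 = 9.9352 kWh/t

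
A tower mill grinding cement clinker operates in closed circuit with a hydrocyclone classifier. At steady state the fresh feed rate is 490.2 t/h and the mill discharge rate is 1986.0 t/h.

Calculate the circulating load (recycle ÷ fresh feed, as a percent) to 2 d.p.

Discharge = new feed + return, hence
R = M − F = 1986.0 − 490.2 = 1495.8 t/h
CL = 100·R/F = 100·1495.8/490.2 = 305.14 %

CL = 305.14 %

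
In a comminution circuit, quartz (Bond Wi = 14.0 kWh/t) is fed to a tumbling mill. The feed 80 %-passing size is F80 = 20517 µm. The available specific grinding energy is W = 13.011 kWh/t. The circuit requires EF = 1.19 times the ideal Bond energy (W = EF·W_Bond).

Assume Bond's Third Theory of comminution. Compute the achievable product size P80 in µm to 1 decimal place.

W = 10 Wi (P80^-0.5 − F80^-0.5)
W_Bond = W / EF = 13.011 / 1.19 = 10.9336 kWh/t
⇒ 1/√P80 = W_Bond/(10 Wi) + 1/√F80
  = 10.9336/(10·14.0) + 1/√20517 = 0.078097 + 0.006981 = 0.085079
P80 = (1/0.085079)² = 11.7538² = 138.15 µm

P80 = 138.2 µm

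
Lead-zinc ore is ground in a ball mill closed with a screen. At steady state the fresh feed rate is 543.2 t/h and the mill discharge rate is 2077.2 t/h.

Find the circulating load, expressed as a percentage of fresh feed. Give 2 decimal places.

CL = 282.40 %

Discharge = new feed + return, hence
R = M − F = 2077.2 − 543.2 = 1534.0 t/h
CL = 100·R/F = 100·1534.0/543.2 = 282.40 %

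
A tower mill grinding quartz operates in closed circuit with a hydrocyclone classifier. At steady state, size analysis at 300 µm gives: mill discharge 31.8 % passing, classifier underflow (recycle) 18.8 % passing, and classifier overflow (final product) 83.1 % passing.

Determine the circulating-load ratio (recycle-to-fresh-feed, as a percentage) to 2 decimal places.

Let r = R/F. Size balance at 300 µm:
r = (o − d)/(d − u)
r = (83.1 − 31.8)/(31.8 − 18.8) = 51.3/13.0 = 3.9462
CL = 100·r = 394.62 %

CL = 394.62 %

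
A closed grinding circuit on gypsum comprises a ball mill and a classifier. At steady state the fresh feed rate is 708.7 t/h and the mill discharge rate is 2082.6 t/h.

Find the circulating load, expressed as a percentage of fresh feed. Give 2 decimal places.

Discharge = new feed + return, hence
R = M − F = 2082.6 − 708.7 = 1373.9 t/h
CL = 100·R/F = 100·1373.9/708.7 = 193.86 %

CL = 193.86 %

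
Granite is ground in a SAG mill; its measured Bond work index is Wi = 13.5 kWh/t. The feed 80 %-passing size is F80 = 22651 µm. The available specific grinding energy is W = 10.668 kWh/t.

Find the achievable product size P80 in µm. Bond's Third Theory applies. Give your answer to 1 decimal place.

P80 = 136.3 µm

W_Bond = 10·Wi·(1/√P₈₀ − 1/√F₈₀)
P80^-0.5 = F80^-0.5 + W/(10 Wi)
  = 10.6680/(10·13.5) + 1/√22651 = 0.079022 + 0.006644 = 0.085667
P80 = (1/0.085667)² = 11.6732² = 136.26 µm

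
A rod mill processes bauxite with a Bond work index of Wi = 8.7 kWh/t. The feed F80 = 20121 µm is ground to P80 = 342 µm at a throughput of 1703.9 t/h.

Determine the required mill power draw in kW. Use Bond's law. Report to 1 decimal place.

W = 10 Wi / √P80 − 10 Wi / √F80
W = 10·8.7·(1/√342 − 1/√20121) = 10·8.7·(0.047024) = 4.0911 kWh/t
Mill draw = 4.0911 × 1703.9 = 6970.8 kW

P = 6970.8 kW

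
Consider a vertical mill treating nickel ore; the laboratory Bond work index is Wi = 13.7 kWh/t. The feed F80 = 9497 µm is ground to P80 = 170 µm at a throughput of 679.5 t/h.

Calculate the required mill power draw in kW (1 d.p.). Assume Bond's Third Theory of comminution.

P = 6184.5 kW

W = 10 Wi (P80^-0.5 − F80^-0.5)
W = 10·13.7·(1/√170 − 1/√9497) = 10·13.7·(0.066435) = 9.1016 kWh/t
Mill draw = 9.1016 × 679.5 = 6184.5 kW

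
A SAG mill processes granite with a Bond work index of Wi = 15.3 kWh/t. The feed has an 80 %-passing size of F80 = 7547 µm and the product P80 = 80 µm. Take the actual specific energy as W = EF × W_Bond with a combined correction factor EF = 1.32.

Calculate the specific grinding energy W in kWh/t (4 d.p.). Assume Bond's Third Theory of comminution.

W_Bond = 10·Wi·(1/√P₈₀ − 1/√F₈₀)
1/√80 = 0.111803;  1/√7547 = 0.011511
W = 10·15.3·(0.111803 − 0.011511) = 15.3447 kWh/t
With EF = 1.32: W = 15.3447·1.32 = 20.2551 kWh/t

W = 20.2551 kWh/t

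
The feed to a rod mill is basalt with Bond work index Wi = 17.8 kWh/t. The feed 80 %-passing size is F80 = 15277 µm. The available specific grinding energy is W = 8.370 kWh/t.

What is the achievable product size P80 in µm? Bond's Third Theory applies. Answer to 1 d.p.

Bond: W = 10·Wi·(1/√P80 − 1/√F80)
1/√P80 = 1/√F80 + W/(10·Wi)
  = 8.3700/(10·17.8) + 1/√15277 = 0.047022 + 0.008091 = 0.055113
P80 = (1/0.055113)² = 18.1445² = 329.22 µm

P80 = 329.2 µm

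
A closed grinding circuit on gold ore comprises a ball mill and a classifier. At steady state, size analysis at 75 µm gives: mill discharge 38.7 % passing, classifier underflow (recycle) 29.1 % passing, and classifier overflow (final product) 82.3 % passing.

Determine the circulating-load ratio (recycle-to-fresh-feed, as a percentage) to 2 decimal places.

CL = 454.17 %

Classifier node, passing 75 µm:
(1+r)d = ru + o → r = (o−d)/(d−u)
r = (82.3 − 38.7)/(38.7 − 29.1) = 43.6/9.6 = 4.5417
CL = 100·r = 454.17 %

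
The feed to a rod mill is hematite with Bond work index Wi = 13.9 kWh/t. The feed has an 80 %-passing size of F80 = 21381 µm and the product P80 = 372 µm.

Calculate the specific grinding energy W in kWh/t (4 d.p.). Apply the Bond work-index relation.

W = 10 Wi / √P80 − 10 Wi / √F80
1/√372 = 0.051848;  1/√21381 = 0.006839
W = 10·13.9·(0.051848 − 0.006839) = 6.2562 kWh/t

W = 6.2562 kWh/t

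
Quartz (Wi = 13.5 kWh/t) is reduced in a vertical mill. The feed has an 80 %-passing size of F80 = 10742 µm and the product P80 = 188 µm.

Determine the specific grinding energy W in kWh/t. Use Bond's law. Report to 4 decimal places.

Bond: W = 10·Wi·(1/√P80 − 1/√F80)
1/√188 = 0.072932;  1/√10742 = 0.009648
W = 10·13.5·(0.072932 − 0.009648) = 8.5433 kWh/t

W = 8.5433 kWh/t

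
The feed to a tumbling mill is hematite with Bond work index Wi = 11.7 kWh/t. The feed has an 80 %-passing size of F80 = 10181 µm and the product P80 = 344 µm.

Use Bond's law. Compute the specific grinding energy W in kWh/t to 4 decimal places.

W = 10 Wi (P80^-0.5 − F80^-0.5)
1/√344 = 0.053916;  1/√10181 = 0.009911
W = 10·11.7·(0.053916 − 0.009911) = 5.1487 kWh/t

W = 5.1487 kWh/t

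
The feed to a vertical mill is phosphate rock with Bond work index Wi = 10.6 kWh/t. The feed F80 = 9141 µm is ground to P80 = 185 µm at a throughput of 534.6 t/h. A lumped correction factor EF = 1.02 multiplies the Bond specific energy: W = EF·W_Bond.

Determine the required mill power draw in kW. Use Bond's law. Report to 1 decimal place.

W = 10 Wi (1/√P80 − 1/√F80)  [Bond]
W = 10·10.6·(1/√185 − 1/√9141) = 10·10.6·(0.063062) = 6.6846 kWh/t
With EF = 1.02: W = 6.6846·1.02 = 6.8183 kWh/t
P_mill = W·ṁ = 6.8183·534.6 = 3645.1 kW

P = 3645.1 kW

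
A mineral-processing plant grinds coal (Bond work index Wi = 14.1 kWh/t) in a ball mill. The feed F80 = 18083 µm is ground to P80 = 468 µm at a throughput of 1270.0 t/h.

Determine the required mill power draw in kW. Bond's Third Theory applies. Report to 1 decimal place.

W = 10 Wi (1/√P80 − 1/√F80)  [Bond]
W = 10·14.1·(1/√468 − 1/√18083) = 10·14.1·(0.038789) = 5.4692 kWh/t
P = W·T = 5.4692·1270.0 = 6945.9 kW

P = 6945.9 kW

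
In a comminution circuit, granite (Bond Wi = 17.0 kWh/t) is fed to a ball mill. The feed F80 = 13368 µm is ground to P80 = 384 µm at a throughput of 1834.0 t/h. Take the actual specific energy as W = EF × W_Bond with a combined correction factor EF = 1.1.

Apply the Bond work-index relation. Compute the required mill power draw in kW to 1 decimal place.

P = 14535.3 kW

W_Bond = 10·Wi·(1/√P₈₀ − 1/√F₈₀)
W = 10·17.0·(1/√384 − 1/√13368) = 10·17.0·(0.042382) = 7.2049 kWh/t
W_actual = 1.1 × 7.2049 = 7.9254 kWh/t
P_mill = W·ṁ = 7.9254·1834.0 = 14535.3 kW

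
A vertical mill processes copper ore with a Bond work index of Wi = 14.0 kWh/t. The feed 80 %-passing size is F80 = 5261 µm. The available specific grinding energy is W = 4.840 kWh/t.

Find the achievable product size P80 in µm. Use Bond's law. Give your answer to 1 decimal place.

W = 10·Wi·(P80^(-½) − F80^(-½))
1/√P80 = 1/√F80 + W/(10·Wi)
  = 4.8400/(10·14.0) + 1/√5261 = 0.034571 + 0.013787 = 0.048358
P80 = (1/0.048358)² = 20.6790² = 427.62 µm

P80 = 427.6 µm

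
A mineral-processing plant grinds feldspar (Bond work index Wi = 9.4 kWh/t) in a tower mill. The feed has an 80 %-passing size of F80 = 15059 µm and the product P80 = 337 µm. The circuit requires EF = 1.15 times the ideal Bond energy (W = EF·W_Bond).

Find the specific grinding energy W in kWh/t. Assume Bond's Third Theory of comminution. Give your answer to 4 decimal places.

W = 10·Wi·[P80^(−½) − F80^(−½)]
1/√337 = 0.054473;  1/√15059 = 0.008149
W = 10·9.4·(0.054473 − 0.008149) = 4.3545 kWh/t
Apply correction: 4.3545 × 1.15 = 5.0077 kWh/t

W = 5.0077 kWh/t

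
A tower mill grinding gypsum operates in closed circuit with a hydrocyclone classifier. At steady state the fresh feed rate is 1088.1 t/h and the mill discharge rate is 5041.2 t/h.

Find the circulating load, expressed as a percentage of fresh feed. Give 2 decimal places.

CL = 363.30 %

M = F + R at steady state, so:
R = M − F = 5041.2 − 1088.1 = 3953.1 t/h
CL = 100·R/F = 100·3953.1/1088.1 = 363.30 %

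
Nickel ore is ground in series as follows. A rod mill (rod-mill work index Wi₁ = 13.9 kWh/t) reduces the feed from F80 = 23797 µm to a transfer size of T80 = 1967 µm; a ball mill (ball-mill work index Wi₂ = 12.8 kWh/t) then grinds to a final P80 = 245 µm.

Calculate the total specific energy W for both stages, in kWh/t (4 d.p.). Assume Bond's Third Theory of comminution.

W = 10 Wi (P80^-0.5 − F80^-0.5)
Stage 1 (23797→1967 µm, Wi₁=13.9): W₁ = 10·13.9·(0.022547 − 0.006482) = 2.2330 kWh/t
Stage 2 (1967→245 µm, Wi₂=12.8): W₂ = 10·12.8·(0.063888 − 0.022547) = 5.2915 kWh/t
W = W₁ + W₂ = 2.2330 + 5.2915 = 7.5246 kWh/t

W = 7.5246 kWh/t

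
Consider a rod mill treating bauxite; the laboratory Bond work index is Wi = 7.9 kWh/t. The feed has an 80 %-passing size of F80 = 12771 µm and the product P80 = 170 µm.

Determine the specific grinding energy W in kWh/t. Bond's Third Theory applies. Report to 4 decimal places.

W_Bond = 10·Wi·(1/√P₈₀ − 1/√F₈₀)
1/√170 = 0.076696;  1/√12771 = 0.008849
W = 10·7.9·(0.076696 − 0.008849) = 5.3600 kWh/t

W = 5.3600 kWh/t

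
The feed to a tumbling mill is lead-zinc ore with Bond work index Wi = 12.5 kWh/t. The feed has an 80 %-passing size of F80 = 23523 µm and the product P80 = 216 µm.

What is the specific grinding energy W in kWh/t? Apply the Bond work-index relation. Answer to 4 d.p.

W = 7.6902 kWh/t

W = 10 Wi (P80^-0.5 − F80^-0.5)
1/√216 = 0.068041;  1/√23523 = 0.006520
W = 10·12.5·(0.068041 − 0.006520) = 7.6902 kWh/t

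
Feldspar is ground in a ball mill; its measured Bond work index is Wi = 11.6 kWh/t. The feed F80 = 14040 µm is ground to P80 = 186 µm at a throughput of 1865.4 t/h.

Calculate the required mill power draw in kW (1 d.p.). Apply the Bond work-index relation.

P = 14040.0 kW

W = 10 Wi (P80^-0.5 − F80^-0.5)
W = 10·11.6·(1/√186 − 1/√14040) = 10·11.6·(0.064884) = 7.5266 kWh/t
Power = W × throughput = 7.5266 kWh/t × 1865.4 t/h = 14040.0 kW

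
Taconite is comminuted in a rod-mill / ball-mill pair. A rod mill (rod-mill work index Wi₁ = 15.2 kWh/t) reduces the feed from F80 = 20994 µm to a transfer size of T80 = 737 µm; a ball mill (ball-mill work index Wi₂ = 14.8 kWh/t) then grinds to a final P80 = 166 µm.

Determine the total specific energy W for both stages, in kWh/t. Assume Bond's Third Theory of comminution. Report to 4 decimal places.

W = 10 Wi / √P80 − 10 Wi / √F80
Stage 1 (20994→737 µm, Wi₁=15.2): W₁ = 10·15.2·(0.036835 − 0.006902) = 4.5499 kWh/t
Stage 2 (737→166 µm, Wi₂=14.8): W₂ = 10·14.8·(0.077615 − 0.036835) = 6.0354 kWh/t
W = W₁ + W₂ = 4.5499 + 6.0354 = 10.5853 kWh/t

W = 10.5853 kWh/t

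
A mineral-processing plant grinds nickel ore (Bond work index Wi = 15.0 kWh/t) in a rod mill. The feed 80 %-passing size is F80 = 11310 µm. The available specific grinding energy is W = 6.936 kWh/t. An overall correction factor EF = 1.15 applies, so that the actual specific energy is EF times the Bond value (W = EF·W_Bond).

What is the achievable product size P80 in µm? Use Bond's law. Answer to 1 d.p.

W = 10·Wi·(P80^(-½) − F80^(-½))
W_Bond = W / EF = 6.936 / 1.15 = 6.0313 kWh/t
⇒ 1/√P80 = W_Bond/(10 Wi) + 1/√F80
  = 6.0313/(10·15.0) + 1/√11310 = 0.040209 + 0.009403 = 0.049612
P80 = (1/0.049612)² = 20.1565² = 406.29 µm

P80 = 406.3 µm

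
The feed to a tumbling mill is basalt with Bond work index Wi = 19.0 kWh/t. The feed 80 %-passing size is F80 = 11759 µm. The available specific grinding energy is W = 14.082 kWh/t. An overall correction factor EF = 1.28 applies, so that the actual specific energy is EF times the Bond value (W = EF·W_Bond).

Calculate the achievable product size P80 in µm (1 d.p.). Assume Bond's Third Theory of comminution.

P80 = 221.9 µm

W = 10 Wi (P80^-0.5 − F80^-0.5)
W_Bond = W / EF = 14.082 / 1.28 = 11.0016 kWh/t
⇒ 1/√P80 = W_Bond/(10 Wi) + 1/√F80
  = 11.0016/(10·19.0) + 1/√11759 = 0.057903 + 0.009222 = 0.067125
P80 = (1/0.067125)² = 14.8976² = 221.94 µm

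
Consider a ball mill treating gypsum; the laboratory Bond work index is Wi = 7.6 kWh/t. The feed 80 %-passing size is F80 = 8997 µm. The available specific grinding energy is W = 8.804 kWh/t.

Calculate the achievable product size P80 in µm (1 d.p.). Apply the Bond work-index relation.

W = 10·Wi·[P80^(−½) − F80^(−½)]
⇒ 1/√P80 = W/(10 Wi) + 1/√F80
  = 8.8040/(10·7.6) + 1/√8997 = 0.115842 + 0.010543 = 0.126385
P80 = (1/0.126385)² = 7.9123² = 62.61 µm

P80 = 62.6 µm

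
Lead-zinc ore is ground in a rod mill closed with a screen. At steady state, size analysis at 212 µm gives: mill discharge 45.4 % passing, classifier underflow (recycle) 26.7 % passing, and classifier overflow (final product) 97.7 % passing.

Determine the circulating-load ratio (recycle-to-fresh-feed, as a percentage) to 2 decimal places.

CL = 279.68 %

Two-product formula at 212 µm:
r = (o − d)/(d − u)
r = (97.7 − 45.4)/(45.4 − 26.7) = 52.3/18.7 = 2.7968
CL = 100·r = 279.68 %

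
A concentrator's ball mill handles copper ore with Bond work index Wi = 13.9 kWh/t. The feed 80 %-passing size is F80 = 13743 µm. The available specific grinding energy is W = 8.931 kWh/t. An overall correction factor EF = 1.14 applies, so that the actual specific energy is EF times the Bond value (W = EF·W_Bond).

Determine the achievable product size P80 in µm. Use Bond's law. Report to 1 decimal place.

P80 = 237.5 µm

W = 10 Wi (P80^-0.5 − F80^-0.5)
W_Bond = W / EF = 8.931 / 1.14 = 7.8342 kWh/t
⇒ 1/√P80 = W_Bond/(10 Wi) + 1/√F80
  = 7.8342/(10·13.9) + 1/√13743 = 0.056361 + 0.008530 = 0.064891
P80 = (1/0.064891)² = 15.4104² = 237.48 µm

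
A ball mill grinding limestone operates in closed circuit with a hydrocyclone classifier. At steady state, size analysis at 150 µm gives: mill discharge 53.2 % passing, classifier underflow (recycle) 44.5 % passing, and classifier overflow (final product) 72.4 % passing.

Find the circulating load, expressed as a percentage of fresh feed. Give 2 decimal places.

Classifier node, passing 150 µm:
(1+r)d = ru + o → r = (o−d)/(d−u)
r = (72.4 − 53.2)/(53.2 − 44.5) = 19.2/8.7 = 2.2069
CL = 100·r = 220.69 %

CL = 220.69 %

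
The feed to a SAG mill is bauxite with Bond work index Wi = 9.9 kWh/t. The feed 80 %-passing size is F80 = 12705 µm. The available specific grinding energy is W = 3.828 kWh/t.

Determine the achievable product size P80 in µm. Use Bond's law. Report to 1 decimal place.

P80 = 442.5 µm

W = 10·Wi·(P80^(-½) − F80^(-½))
P80^(−½) = W/(10 Wi) + F80^(−½)
  = 3.8280/(10·9.9) + 1/√12705 = 0.038667 + 0.008872 = 0.047538
P80 = (1/0.047538)² = 21.0356² = 442.50 µm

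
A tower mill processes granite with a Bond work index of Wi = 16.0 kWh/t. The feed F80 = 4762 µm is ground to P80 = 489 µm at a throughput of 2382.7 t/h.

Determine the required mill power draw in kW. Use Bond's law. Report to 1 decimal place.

P = 11715.4 kW

W = 10·Wi·[P80^(−½) − F80^(−½)]
W = 10·16.0·(1/√489 − 1/√4762) = 10·16.0·(0.030730) = 4.9169 kWh/t
P_mill = W·ṁ = 4.9169·2382.7 = 11715.4 kW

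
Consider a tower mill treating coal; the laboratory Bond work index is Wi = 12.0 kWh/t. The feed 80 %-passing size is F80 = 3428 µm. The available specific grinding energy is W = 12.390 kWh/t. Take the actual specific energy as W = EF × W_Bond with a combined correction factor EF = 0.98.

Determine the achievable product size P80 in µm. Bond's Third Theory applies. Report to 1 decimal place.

P80 = 66.7 µm

W = 10 Wi / √P80 − 10 Wi / √F80
W_Bond = W / EF = 12.390 / 0.98 = 12.6429 kWh/t
1/√P80 = 1/√F80 + W_Bond/(10·Wi)
  = 12.6429/(10·12.0) + 1/√3428 = 0.105357 + 0.017080 = 0.122437
P80 = (1/0.122437)² = 8.1675² = 66.71 µm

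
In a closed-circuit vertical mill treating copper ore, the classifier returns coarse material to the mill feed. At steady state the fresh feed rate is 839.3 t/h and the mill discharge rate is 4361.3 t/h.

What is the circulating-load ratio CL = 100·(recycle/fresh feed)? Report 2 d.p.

CL = 419.64 %

Steady state: M = F + R.
R = M − F = 4361.3 − 839.3 = 3522.0 t/h
CL = 100·R/F = 100·3522.0/839.3 = 419.64 %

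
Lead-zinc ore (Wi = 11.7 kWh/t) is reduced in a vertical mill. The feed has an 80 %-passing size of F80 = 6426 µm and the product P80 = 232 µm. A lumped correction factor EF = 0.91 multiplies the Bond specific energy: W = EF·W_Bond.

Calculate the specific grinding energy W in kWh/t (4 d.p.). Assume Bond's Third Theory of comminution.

W = 5.6619 kWh/t

W = 10 Wi / √P80 − 10 Wi / √F80
1/√232 = 0.065653;  1/√6426 = 0.012475
W = 10·11.7·(0.065653 − 0.012475) = 6.2219 kWh/t
Apply correction: 6.2219 × 0.91 = 5.6619 kWh/t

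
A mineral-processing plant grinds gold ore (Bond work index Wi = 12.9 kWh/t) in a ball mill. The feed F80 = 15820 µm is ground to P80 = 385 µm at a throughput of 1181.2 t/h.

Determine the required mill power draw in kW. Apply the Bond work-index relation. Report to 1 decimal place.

Bond:  W = 10 Wi (1/√P − 1/√F)
W = 10·12.9·(1/√385 − 1/√15820) = 10·12.9·(0.043014) = 5.5488 kWh/t
Mill draw = 5.5488 × 1181.2 = 6554.3 kW

P = 6554.3 kW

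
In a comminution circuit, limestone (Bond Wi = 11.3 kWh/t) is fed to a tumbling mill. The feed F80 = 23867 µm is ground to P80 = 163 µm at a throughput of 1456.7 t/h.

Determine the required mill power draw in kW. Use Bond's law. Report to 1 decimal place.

W_Bond = 10·Wi·(1/√P₈₀ − 1/√F₈₀)
W = 10·11.3·(1/√163 − 1/√23867) = 10·11.3·(0.071853) = 8.1194 kWh/t
Mill draw = 8.1194 × 1456.7 = 11827.5 kW

P = 11827.5 kW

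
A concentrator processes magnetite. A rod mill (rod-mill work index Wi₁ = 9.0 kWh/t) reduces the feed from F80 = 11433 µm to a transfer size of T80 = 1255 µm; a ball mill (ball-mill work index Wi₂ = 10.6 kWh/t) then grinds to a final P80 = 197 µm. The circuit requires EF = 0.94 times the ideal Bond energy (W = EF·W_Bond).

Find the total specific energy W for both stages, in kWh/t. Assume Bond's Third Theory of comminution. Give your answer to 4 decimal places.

W = 10·Wi·(P80^(-½) − F80^(-½))
Stage 1 (11433→1255 µm, Wi₁=9.0): W₁ = 10·9.0·(0.028228 − 0.009352) = 1.6988 kWh/t
Stage 2 (1255→197 µm, Wi₂=10.6): W₂ = 10·10.6·(0.071247 − 0.028228) = 4.5600 kWh/t
W = W₁ + W₂ = 1.6988 + 4.5600 = 6.2588 kWh/t
With EF = 0.94: W = 6.2588·0.94 = 5.8833 kWh/t

W = 5.8833 kWh/t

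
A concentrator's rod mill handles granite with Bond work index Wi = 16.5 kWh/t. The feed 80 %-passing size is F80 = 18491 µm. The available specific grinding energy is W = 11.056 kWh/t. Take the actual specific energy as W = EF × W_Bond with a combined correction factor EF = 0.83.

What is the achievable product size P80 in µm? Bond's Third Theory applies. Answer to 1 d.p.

P80 = 128.9 µm

W = 10 Wi (P80^-0.5 − F80^-0.5)
W_Bond = W / EF = 11.056 / 0.83 = 13.3205 kWh/t
⇒ 1/√P80 = W_Bond/(10·Wi) + 1/√F80
  = 13.3205/(10·16.5) + 1/√18491 = 0.080730 + 0.007354 = 0.088084
P80 = (1/0.088084)² = 11.3528² = 128.89 µm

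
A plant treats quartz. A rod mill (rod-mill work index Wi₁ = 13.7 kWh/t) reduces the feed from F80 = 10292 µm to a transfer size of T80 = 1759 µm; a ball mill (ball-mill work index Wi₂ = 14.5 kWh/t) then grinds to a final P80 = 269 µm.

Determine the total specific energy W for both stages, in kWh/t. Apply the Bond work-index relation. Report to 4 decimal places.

W = 10·Wi·(P80^(-½) − F80^(-½))
Stage 1 (10292→1759 µm, Wi₁=13.7): W₁ = 10·13.7·(0.023843 − 0.009857) = 1.9161 kWh/t
Stage 2 (1759→269 µm, Wi₂=14.5): W₂ = 10·14.5·(0.060971 − 0.023843) = 5.3835 kWh/t
W = W₁ + W₂ = 1.9161 + 5.3835 = 7.2996 kWh/t

W = 7.2996 kWh/t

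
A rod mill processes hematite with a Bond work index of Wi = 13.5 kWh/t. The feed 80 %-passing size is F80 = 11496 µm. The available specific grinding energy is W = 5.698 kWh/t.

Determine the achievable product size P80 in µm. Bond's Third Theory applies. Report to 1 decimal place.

Bond: W = 10·Wi·(1/√P80 − 1/√F80)
⇒ 1/√P80 = W/(10 Wi) + 1/√F80
  = 5.6980/(10·13.5) + 1/√11496 = 0.042207 + 0.009327 = 0.051534
P80 = (1/0.051534)² = 19.4046² = 376.54 µm

P80 = 376.5 µm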